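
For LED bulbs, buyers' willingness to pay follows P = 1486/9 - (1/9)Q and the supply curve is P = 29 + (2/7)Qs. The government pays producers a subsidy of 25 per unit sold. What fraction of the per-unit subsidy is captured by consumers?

Consumer share = 0.28

Pre-subsidy: 1486/9 - (1/9)Q = 29 + (2/7)Q gives Q* = 343 and P* = 127.
With the subsidy, sellers receive Ps = Pb + 25 for each unit, where Pb is the price buyers pay.
On the curves, Pb = 1486/9 - (1/9)Q and Ps = 29 + (2/7)Q; the wedge Ps − Pb = 25 gives 29 + (2/7)Q − (1486/9 - (1/9)Q) = 25, so Q' = 406.
Then Pb = 1486/9 − (1/9)·406 = 120 and Ps = 29 + (2/7)·406 = 145.
Buyers' price falls by P* − Pb = 127 − 120 = 7; sellers' price rises by Ps − P* = 145 − 127 = 18.
So consumers capture 7/25 = 0.28 of each unit of subsidy.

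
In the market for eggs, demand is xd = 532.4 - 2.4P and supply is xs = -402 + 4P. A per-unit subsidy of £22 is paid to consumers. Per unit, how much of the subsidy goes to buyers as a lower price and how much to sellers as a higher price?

Buyers gain £13.75 per unit; sellers gain £8.25 per unit

Pre-subsidy: 532.4 - 2.4P = -402 + 4P gives P* = 146, x* = 182.
With the rebate, buyers effectively pay Pb = Ps − 22, where Ps is the price sellers receive.
Demand in terms of Ps becomes xd = 532.4 − 2.4(Ps − 22) = 585.2 - 2.4Ps. Setting this equal to supply: 585.2 - 2.4Ps = -402 + 4Ps, so Ps = 154.25.
Buyers pay Pb = 154.25 − 22 = 132.25; x' = -402 + 4·154.25 = 215.
Buyers' price falls by P* − Pb = 146 − 132.25 = 13.75; sellers' price rises by Ps − P* = 154.25 − 146 = 8.25.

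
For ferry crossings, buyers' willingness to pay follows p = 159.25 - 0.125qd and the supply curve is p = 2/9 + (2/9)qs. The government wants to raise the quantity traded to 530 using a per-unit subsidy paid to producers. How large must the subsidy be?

Required subsidy s = 25 per unit

At q = 530, from the demand curve buyers pay pb = 159.25 − 0.125·530 = 93; from the supply curve sellers need ps = 2/9 + (2/9)·530 = 118.
The subsidy must fill the gap: s = ps − pb = 118 − 93 = 25.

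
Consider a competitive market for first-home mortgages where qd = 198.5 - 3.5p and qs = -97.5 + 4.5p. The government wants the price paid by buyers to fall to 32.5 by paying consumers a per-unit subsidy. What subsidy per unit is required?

Required subsidy s = 8 per unit

At a buyer price of 32.5, quantity demanded is 198.5 − 3.5·32.5 = 84.75.
Sellers supply 84.75 only when they receive ps with -97.5 + 4.5·ps = 84.75, i.e. ps = 40.5.
s = ps − pb = 40.5 − 32.5 = 8.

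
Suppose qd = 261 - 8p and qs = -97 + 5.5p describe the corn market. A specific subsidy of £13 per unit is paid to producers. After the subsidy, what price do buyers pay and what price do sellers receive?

Pre-subsidy: 261 - 8p = -97 + 5.5p gives p* = 716/27, q* = 1319/27.
With the subsidy, sellers receive ps = pb + 13 for each unit, where pb is the price buyers pay.
Supply in terms of pb becomes qs = -97 + 5.5(pb + 13) = -25.5 + 5.5pb. Setting this equal to demand: 261 - 8pb = -25.5 + 5.5pb, so pb = 191/9.
Sellers receive ps = 191/9 + 13 = 308/9; q' = 261 − 8·(191/9) = 821/9.

Buyers pay 191/9; sellers receive 308/9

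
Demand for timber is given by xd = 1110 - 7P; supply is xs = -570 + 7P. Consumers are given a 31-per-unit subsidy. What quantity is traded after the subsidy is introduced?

x' = 378.5

Pre-subsidy: 1110 - 7P = -570 + 7P gives P* = 120, x* = 270.
With the rebate, buyers effectively pay Pb = Ps − 31, where Ps is the price sellers receive.
Demand in terms of Ps becomes xd = 1110 − 7(Ps − 31) = 1327 - 7Ps. Setting this equal to supply: 1327 - 7Ps = -570 + 7Ps, so Ps = 135.5.
Buyers pay Pb = 135.5 − 31 = 104.5; x' = -570 + 7·135.5 = 378.5.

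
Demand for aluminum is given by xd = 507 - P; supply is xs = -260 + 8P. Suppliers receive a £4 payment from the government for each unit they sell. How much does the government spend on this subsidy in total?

Government cost = 5104/3

Pre-subsidy: 507 - P = -260 + 8P gives P* = 767/9, x* = 3796/9.
With the subsidy, sellers receive Ps = Pb + 4 for each unit, where Pb is the price buyers pay.
Supply in terms of Pb becomes xs = -260 + 8(Pb + 4) = -228 + 8Pb. Setting this equal to demand: 507 - Pb = -228 + 8Pb, so Pb = 245/3.
Sellers receive Ps = 245/3 + 4 = 257/3; x' = 507 − 1·(245/3) = 1276/3.
Government outlay = subsidy × quantity = 4 × 1276/3 = 5104/3.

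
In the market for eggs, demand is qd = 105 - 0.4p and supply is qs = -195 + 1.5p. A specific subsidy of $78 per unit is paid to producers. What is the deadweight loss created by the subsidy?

Pre-subsidy: 105 - 0.4p = -195 + 1.5p gives p* = 3000/19, q* = 795/19.
With the subsidy, sellers receive ps = pb + 78 for each unit, where pb is the price buyers pay.
Supply in terms of pb becomes qs = -195 + 1.5(pb + 78) = -78 + 1.5pb. Setting this equal to demand: 105 - 0.4pb = -78 + 1.5pb, so pb = 1830/19.
Sellers receive ps = 1830/19 + 78 = 3312/19; q' = 105 − 0.4·(1830/19) = 1263/19.
The subsidy expands output by 1263/19 − 795/19 = 468/19 past the efficient level; on those units the gap between marginal cost and willingness to pay runs from 0 up to 78.
DWL = ½ × 78 × 468/19 = 18252/19.

Deadweight loss = 18252/19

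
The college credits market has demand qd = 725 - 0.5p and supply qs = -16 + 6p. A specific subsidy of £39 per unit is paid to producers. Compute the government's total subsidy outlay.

Government cost = £26754

Pre-subsidy: 725 - 0.5p = -16 + 6p gives p* = 114, q* = 668.
With the subsidy, sellers receive ps = pb + 39 for each unit, where pb is the price buyers pay.
Supply in terms of pb becomes qs = -16 + 6(pb + 39) = 218 + 6pb. Setting this equal to demand: 725 - 0.5pb = 218 + 6pb, so pb = 78.
Sellers receive ps = 78 + 39 = 117; q' = 725 − 0.5·78 = 686.
Government outlay = subsidy × quantity = 39 × 686 = 26754.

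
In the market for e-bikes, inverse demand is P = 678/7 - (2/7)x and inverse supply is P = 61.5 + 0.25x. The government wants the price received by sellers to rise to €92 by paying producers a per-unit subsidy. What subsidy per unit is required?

Required subsidy s = €30 per unit

At a seller price of 92, quantity supplied is -246 + 4·92 = 122.
Buyers absorb 122 only when they pay Pb = 678/7 − (2/7)·122 = 62.
s = Ps − Pb = 92 − 62 = 30.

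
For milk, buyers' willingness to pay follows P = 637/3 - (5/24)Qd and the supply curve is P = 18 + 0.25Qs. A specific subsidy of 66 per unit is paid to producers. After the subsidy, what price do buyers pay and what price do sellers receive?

Pre-subsidy: 637/3 - (5/24)Q = 18 + 0.25Q gives Q* = 424 and P* = 124.
With the subsidy, sellers receive Ps = Pb + 66 for each unit, where Pb is the price buyers pay.
On the curves, Pb = 637/3 - (5/24)Q and Ps = 18 + 0.25Q; the wedge Ps − Pb = 66 gives 18 + 0.25Q − (637/3 - (5/24)Q) = 66, so Q' = 568.
Then Pb = 637/3 − (5/24)·568 = 94 and Ps = 18 + 0.25·568 = 160.

Buyers pay 94; sellers receive 160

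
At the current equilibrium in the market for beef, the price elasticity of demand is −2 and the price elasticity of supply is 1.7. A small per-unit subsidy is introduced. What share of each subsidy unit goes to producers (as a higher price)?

Producer share = 20/37

For a small subsidy around the equilibrium, the benefit split depends on the relative slopes, which at a point are proportional to the elasticities.
Buyer share = εs/(εs + |εd|) = 1.7/(1.7 + 2) = 17/37; seller share = |εd|/(εs + |εd|) = 20/37.
So producers capture 20/37 of the subsidy.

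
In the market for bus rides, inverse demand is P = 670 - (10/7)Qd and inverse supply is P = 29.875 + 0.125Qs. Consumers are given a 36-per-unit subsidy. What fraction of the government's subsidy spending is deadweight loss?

Pre-subsidy: 670 - (10/7)Q = 29.875 + 0.125Q gives Q* = 11949/29 and P* = 2360/29.
With the rebate, buyers effectively pay Pb = Ps − 36, where Ps is the price sellers receive.
On the curves, Pb = 670 - (10/7)Q and Ps = 29.875 + 0.125Q; the wedge Ps − Pb = 36 gives 29.875 + 0.125Q − (670 - (10/7)Q) = 36, so Q' = 12621/29.
Then Pb = 670 − (10/7)·(12621/29) = 1400/29 and Ps = 29.875 + 0.125·(12621/29) = 2444/29.
ΔCS = ½(11949/29 + 12621/29)(2360/29 − 1400/29) = 11793600/841; ΔPS = ½(11949/29 + 12621/29)(2444/29 − 2360/29) = 1031940/841.
Government spending = 36 × 12621/29 = 454356/29.
DWL = ½ × 36 × (12621/29 − 11949/29) = 12096/29; fraction = (12096/29) / (454356/29) = 16/601.

DWL / government spending = 16/601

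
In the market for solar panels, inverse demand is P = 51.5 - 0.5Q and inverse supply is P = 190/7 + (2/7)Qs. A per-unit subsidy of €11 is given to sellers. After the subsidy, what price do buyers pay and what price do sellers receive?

Pre-subsidy: 51.5 - 0.5Q = 190/7 + (2/7)Q gives Q* = 31 and P* = 36.
With the subsidy, sellers receive Ps = Pb + 11 for each unit, where Pb is the price buyers pay.
On the curves, Pb = 51.5 - 0.5Q and Ps = 190/7 + (2/7)Q; the wedge Ps − Pb = 11 gives 190/7 + (2/7)Q − (51.5 - 0.5Q) = 11, so Q' = 45.
Then Pb = 51.5 − 0.5·45 = 29 and Ps = 190/7 + (2/7)·45 = 40.

Buyers pay €29; sellers receive €40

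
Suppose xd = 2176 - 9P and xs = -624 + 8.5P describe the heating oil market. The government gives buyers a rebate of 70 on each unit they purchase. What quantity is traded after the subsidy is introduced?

x' = 1042

Pre-subsidy: 2176 - 9P = -624 + 8.5P gives P* = 160, x* = 736.
With the rebate, buyers effectively pay Pb = Ps − 70, where Ps is the price sellers receive.
Demand in terms of Ps becomes xd = 2176 − 9(Ps − 70) = 2806 - 9Ps. Setting this equal to supply: 2806 - 9Ps = -624 + 8.5Ps, so Ps = 196.
Buyers pay Pb = 196 − 70 = 126; x' = -624 + 8.5·196 = 1042.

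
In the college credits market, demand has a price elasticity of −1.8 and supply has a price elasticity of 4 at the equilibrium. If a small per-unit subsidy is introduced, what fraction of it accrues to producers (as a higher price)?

Producer share = 9/29

For a small subsidy around the equilibrium, the benefit split depends on the relative slopes, which at a point are proportional to the elasticities.
Buyer share = εs/(εs + |εd|) = 4/(4 + 1.8) = 20/29; seller share = |εd|/(εs + |εd|) = 9/29.
So producers capture 9/29 of the subsidy.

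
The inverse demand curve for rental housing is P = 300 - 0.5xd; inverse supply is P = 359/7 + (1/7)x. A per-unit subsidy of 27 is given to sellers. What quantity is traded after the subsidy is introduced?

Pre-subsidy: 300 - 0.5x = 359/7 + (1/7)x gives x* = 3482/9 and P* = 959/9.
With the subsidy, sellers receive Ps = Pb + 27 for each unit, where Pb is the price buyers pay.
On the curves, Pb = 300 - 0.5x and Ps = 359/7 + (1/7)x; the wedge Ps − Pb = 27 gives 359/7 + (1/7)x − (300 - 0.5x) = 27, so x' = 3860/9.
Then Pb = 300 − 0.5·(3860/9) = 770/9 and Ps = 359/7 + (1/7)·(3860/9) = 1013/9.

x' = 3860/9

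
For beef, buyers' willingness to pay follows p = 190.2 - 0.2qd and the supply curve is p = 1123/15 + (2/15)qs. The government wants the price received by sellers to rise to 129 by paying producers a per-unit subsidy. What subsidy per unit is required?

At a seller price of 129, quantity supplied is -561.5 + 7.5·129 = 406.
Buyers absorb 406 only when they pay pb = 190.2 − 0.2·406 = 109.
s = ps − pb = 129 − 109 = 20.

Required subsidy s = 20 per unit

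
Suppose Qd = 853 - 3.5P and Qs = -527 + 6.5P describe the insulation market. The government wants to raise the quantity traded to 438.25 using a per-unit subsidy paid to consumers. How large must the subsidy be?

At Q = 438.25, invert demand for the buyer price: Pb = (853 − 438.25)/3.5 = 118.5; invert supply for the seller price: Ps = (438.25 − (-527))/6.5 = 148.5.
The subsidy must fill the gap: s = Ps − Pb = 148.5 − 118.5 = 30.

Required subsidy s = 30 per unit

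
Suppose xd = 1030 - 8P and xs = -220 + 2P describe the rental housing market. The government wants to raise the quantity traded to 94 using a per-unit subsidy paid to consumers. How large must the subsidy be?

At x = 94, invert demand for the buyer price: Pb = (1030 − 94)/8 = 117; invert supply for the seller price: Ps = (94 − (-220))/2 = 157.
The subsidy must fill the gap: s = Ps − Pb = 157 − 117 = 40.

Required subsidy s = 40 per unit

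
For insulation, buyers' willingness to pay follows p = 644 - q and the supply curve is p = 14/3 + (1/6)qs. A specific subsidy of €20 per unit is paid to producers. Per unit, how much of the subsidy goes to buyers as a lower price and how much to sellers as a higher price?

Buyers gain 120/7 per unit; sellers gain 20/7 per unit

Pre-subsidy: 644 - q = 14/3 + (1/6)q gives q* = 548 and p* = 96.
With the subsidy, sellers receive ps = pb + 20 for each unit, where pb is the price buyers pay.
On the curves, pb = 644 - q and ps = 14/3 + (1/6)q; the wedge ps − pb = 20 gives 14/3 + (1/6)q − (644 - q) = 20, so q' = 3956/7.
Then pb = 644 − 1·(3956/7) = 552/7 and ps = 14/3 + (1/6)·(3956/7) = 692/7.
Buyers' price falls by p* − pb = 96 − 552/7 = 120/7; sellers' price rises by ps − p* = 692/7 − 96 = 20/7.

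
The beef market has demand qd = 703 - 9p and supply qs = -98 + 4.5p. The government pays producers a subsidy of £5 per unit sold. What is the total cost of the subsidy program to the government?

Pre-subsidy: 703 - 9p = -98 + 4.5p gives p* = 178/3, q* = 169.
With the subsidy, sellers receive ps = pb + 5 for each unit, where pb is the price buyers pay.
Supply in terms of pb becomes qs = -98 + 4.5(pb + 5) = -75.5 + 4.5pb. Setting this equal to demand: 703 - 9pb = -75.5 + 4.5pb, so pb = 173/3.
Sellers receive ps = 173/3 + 5 = 188/3; q' = 703 − 9·(173/3) = 184.
Government outlay = subsidy × quantity = 5 × 184 = 920.

Government cost = £920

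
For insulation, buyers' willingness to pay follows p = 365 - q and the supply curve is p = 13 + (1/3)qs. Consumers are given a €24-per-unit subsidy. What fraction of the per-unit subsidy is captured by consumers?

Pre-subsidy: 365 - q = 13 + (1/3)q gives q* = 264 and p* = 101.
With the rebate, buyers effectively pay pb = ps − 24, where ps is the price sellers receive.
On the curves, pb = 365 - q and ps = 13 + (1/3)q; the wedge ps − pb = 24 gives 13 + (1/3)q − (365 - q) = 24, so q' = 282.
Then pb = 365 − 1·282 = 83 and ps = 13 + (1/3)·282 = 107.
Buyers' price falls by p* − pb = 101 − 83 = 18; sellers' price rises by ps − p* = 107 − 101 = 6.
So consumers capture 18/24 = 0.75 of each unit of subsidy.

Consumer share = 0.75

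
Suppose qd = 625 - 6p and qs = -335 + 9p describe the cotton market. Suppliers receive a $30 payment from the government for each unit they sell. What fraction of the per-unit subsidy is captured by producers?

Pre-subsidy: 625 - 6p = -335 + 9p gives p* = 64, q* = 241.
With the subsidy, sellers receive ps = pb + 30 for each unit, where pb is the price buyers pay.
Supply in terms of pb becomes qs = -335 + 9(pb + 30) = -65 + 9pb. Setting this equal to demand: 625 - 6pb = -65 + 9pb, so pb = 46.
Sellers receive ps = 46 + 30 = 76; q' = 625 − 6·46 = 349.
Buyers' price falls by p* − pb = 64 − 46 = 18; sellers' price rises by ps − p* = 76 − 64 = 12.
So producers capture 12/30 = 0.4 of each unit of subsidy.

Producer share = 0.4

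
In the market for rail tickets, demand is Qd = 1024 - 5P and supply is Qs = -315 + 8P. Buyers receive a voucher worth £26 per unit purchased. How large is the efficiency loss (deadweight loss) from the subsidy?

Pre-subsidy: 1024 - 5P = -315 + 8P gives P* = 103, Q* = 509.
With the rebate, buyers effectively pay Pb = Ps − 26, where Ps is the price sellers receive.
Demand in terms of Ps becomes Qd = 1024 − 5(Ps − 26) = 1154 - 5Ps. Setting this equal to supply: 1154 - 5Ps = -315 + 8Ps, so Ps = 113.
Buyers pay Pb = 113 − 26 = 87; Q' = -315 + 8·113 = 589.
The subsidy expands output by 589 − 509 = 80 past the efficient level; on those units the gap between marginal cost and willingness to pay runs from 0 up to 26.
DWL = ½ × 26 × 80 = 1040.

Deadweight loss = £1040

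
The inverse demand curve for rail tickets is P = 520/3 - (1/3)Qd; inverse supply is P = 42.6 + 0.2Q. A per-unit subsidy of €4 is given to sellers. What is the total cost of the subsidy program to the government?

Government cost = €1010.5

Pre-subsidy: 520/3 - (1/3)Q = 42.6 + 0.2Q gives Q* = 245.125 and P* = 91.625.
With the subsidy, sellers receive Ps = Pb + 4 for each unit, where Pb is the price buyers pay.
On the curves, Pb = 520/3 - (1/3)Q and Ps = 42.6 + 0.2Q; the wedge Ps − Pb = 4 gives 42.6 + 0.2Q − (520/3 - (1/3)Q) = 4, so Q' = 252.625.
Then Pb = 520/3 − (1/3)·252.625 = 89.125 and Ps = 42.6 + 0.2·252.625 = 93.125.
Government outlay = subsidy × quantity = 4 × 252.625 = 1010.5.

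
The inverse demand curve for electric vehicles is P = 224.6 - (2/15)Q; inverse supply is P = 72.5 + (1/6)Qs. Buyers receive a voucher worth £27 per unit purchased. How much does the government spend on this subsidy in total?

Pre-subsidy: 224.6 - (2/15)Q = 72.5 + (1/6)Q gives Q* = 507 and P* = 157.
With the rebate, buyers effectively pay Pb = Ps − 27, where Ps is the price sellers receive.
On the curves, Pb = 224.6 - (2/15)Q and Ps = 72.5 + (1/6)Q; the wedge Ps − Pb = 27 gives 72.5 + (1/6)Q − (224.6 - (2/15)Q) = 27, so Q' = 597.
Then Pb = 224.6 − (2/15)·597 = 145 and Ps = 72.5 + (1/6)·597 = 172.
Government outlay = subsidy × quantity = 27 × 597 = 16119.

Government cost = £16119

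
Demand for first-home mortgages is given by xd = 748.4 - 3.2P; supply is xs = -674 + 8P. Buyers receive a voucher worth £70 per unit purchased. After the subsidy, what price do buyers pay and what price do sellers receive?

Pre-subsidy: 748.4 - 3.2P = -674 + 8P gives P* = 127, x* = 342.
With the rebate, buyers effectively pay Pb = Ps − 70, where Ps is the price sellers receive.
Demand in terms of Ps becomes xd = 748.4 − 3.2(Ps − 70) = 972.4 - 3.2Ps. Setting this equal to supply: 972.4 - 3.2Ps = -674 + 8Ps, so Ps = 147.
Buyers pay Pb = 147 − 70 = 77; x' = -674 + 8·147 = 502.

Buyers pay £77; sellers receive £147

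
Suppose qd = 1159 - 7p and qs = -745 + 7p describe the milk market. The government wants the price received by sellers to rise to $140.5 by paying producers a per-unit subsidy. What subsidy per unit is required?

At a seller price of 140.5, quantity supplied is -745 + 7·140.5 = 238.5.
Buyers absorb 238.5 only when they pay pb with 1159 − 7·pb = 238.5, i.e. pb = 131.5.
s = ps − pb = 140.5 − 131.5 = 9.

Required subsidy s = $9 per unit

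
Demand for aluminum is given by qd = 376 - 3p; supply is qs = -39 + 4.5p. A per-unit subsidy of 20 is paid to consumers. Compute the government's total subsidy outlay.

Government cost = 4920

Pre-subsidy: 376 - 3p = -39 + 4.5p gives p* = 166/3, q* = 210.
With the rebate, buyers effectively pay pb = ps − 20, where ps is the price sellers receive.
Demand in terms of ps becomes qd = 376 − 3(ps − 20) = 436 - 3ps. Setting this equal to supply: 436 - 3ps = -39 + 4.5ps, so ps = 190/3.
Buyers pay pb = 190/3 − 20 = 130/3; q' = -39 + 4.5·(190/3) = 246.
Government outlay = subsidy × quantity = 20 × 246 = 4920.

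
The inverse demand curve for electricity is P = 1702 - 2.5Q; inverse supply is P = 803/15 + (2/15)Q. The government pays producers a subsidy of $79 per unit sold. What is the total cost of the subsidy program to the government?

Government cost = $51824

Pre-subsidy: 1702 - 2.5Q = 803/15 + (2/15)Q gives Q* = 626 and P* = 137.
With the subsidy, sellers receive Ps = Pb + 79 for each unit, where Pb is the price buyers pay.
On the curves, Pb = 1702 - 2.5Q and Ps = 803/15 + (2/15)Q; the wedge Ps − Pb = 79 gives 803/15 + (2/15)Q − (1702 - 2.5Q) = 79, so Q' = 656.
Then Pb = 1702 − 2.5·656 = 62 and Ps = 803/15 + (2/15)·656 = 141.
Government outlay = subsidy × quantity = 79 × 656 = 51824.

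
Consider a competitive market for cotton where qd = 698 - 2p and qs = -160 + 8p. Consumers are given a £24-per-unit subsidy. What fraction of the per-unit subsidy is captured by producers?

Producer share = 0.2

Pre-subsidy: 698 - 2p = -160 + 8p gives p* = 85.8, q* = 526.4.
With the rebate, buyers effectively pay pb = ps − 24, where ps is the price sellers receive.
Demand in terms of ps becomes qd = 698 − 2(ps − 24) = 746 - 2ps. Setting this equal to supply: 746 - 2ps = -160 + 8ps, so ps = 90.6.
Buyers pay pb = 90.6 − 24 = 66.6; q' = -160 + 8·90.6 = 564.8.
Buyers' price falls by p* − pb = 85.8 − 66.6 = 19.2; sellers' price rises by ps − p* = 90.6 − 85.8 = 4.8.
So producers capture 4.8/24 = 0.2 of each unit of subsidy.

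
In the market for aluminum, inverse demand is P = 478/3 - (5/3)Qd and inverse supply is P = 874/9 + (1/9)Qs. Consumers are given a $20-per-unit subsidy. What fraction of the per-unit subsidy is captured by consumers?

Consumer share = 0.9375

Pre-subsidy: 478/3 - (5/3)Q = 874/9 + (1/9)Q gives Q* = 35 and P* = 101.
With the rebate, buyers effectively pay Pb = Ps − 20, where Ps is the price sellers receive.
On the curves, Pb = 478/3 - (5/3)Q and Ps = 874/9 + (1/9)Q; the wedge Ps − Pb = 20 gives 874/9 + (1/9)Q − (478/3 - (5/3)Q) = 20, so Q' = 46.25.
Then Pb = 478/3 − (5/3)·46.25 = 82.25 and Ps = 874/9 + (1/9)·46.25 = 102.25.
Buyers' price falls by P* − Pb = 101 − 82.25 = 18.75; sellers' price rises by Ps − P* = 102.25 − 101 = 1.25.
So consumers capture 18.75/20 = 0.9375 of each unit of subsidy.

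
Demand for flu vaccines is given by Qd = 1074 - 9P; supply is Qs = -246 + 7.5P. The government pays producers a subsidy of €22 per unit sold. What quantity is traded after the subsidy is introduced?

Q' = 444

Pre-subsidy: 1074 - 9P = -246 + 7.5P gives P* = 80, Q* = 354.
With the subsidy, sellers receive Ps = Pb + 22 for each unit, where Pb is the price buyers pay.
Supply in terms of Pb becomes Qs = -246 + 7.5(Pb + 22) = -81 + 7.5Pb. Setting this equal to demand: 1074 - 9Pb = -81 + 7.5Pb, so Pb = 70.
Sellers receive Ps = 70 + 22 = 92; Q' = 1074 − 9·70 = 444.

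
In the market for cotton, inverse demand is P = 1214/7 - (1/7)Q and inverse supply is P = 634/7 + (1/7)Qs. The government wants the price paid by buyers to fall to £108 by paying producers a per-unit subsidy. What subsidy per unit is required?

Required subsidy s = £48 per unit

At a buyer price of 108, quantity demanded is 1214 − 7·108 = 458.
Sellers supply 458 only when they receive Ps = 634/7 + (1/7)·458 = 156.
s = Ps − Pb = 156 − 108 = 48.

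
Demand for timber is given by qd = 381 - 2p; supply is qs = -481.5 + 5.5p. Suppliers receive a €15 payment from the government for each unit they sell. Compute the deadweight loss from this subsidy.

Deadweight loss = €165

Pre-subsidy: 381 - 2p = -481.5 + 5.5p gives p* = 115, q* = 151.
With the subsidy, sellers receive ps = pb + 15 for each unit, where pb is the price buyers pay.
Supply in terms of pb becomes qs = -481.5 + 5.5(pb + 15) = -399 + 5.5pb. Setting this equal to demand: 381 - 2pb = -399 + 5.5pb, so pb = 104.
Sellers receive ps = 104 + 15 = 119; q' = 381 − 2·104 = 173.
The subsidy expands output by 173 − 151 = 22 past the efficient level; on those units the gap between marginal cost and willingness to pay runs from 0 up to 15.
DWL = ½ × 15 × 22 = 165.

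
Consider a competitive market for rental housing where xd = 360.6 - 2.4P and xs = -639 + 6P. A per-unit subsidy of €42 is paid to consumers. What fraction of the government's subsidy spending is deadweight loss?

DWL / government spending = 12/49

Pre-subsidy: 360.6 - 2.4P = -639 + 6P gives P* = 119, x* = 75.
With the rebate, buyers effectively pay Pb = Ps − 42, where Ps is the price sellers receive.
Demand in terms of Ps becomes xd = 360.6 − 2.4(Ps − 42) = 461.4 - 2.4Ps. Setting this equal to supply: 461.4 - 2.4Ps = -639 + 6Ps, so Ps = 131.
Buyers pay Pb = 131 − 42 = 89; x' = -639 + 6·131 = 147.
ΔCS = ½(75 + 147)(119 − 89) = 3330; ΔPS = ½(75 + 147)(131 − 119) = 1332.
Government spending = 42 × 147 = 6174.
DWL = ½ × 42 × (147 − 75) = 1512; fraction = 1512 / 6174 = 12/49.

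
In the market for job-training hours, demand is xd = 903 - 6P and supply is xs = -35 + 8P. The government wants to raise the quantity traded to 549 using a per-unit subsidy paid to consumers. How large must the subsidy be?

At x = 549, invert demand for the buyer price: Pb = (903 − 549)/6 = 59; invert supply for the seller price: Ps = (549 − (-35))/8 = 73.
The subsidy must fill the gap: s = Ps − Pb = 73 − 59 = 14.

Required subsidy s = 14 per unit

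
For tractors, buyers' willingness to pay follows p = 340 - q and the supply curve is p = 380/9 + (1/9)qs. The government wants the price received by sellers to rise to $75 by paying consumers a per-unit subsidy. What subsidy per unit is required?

Required subsidy s = $30 per unit

At a seller price of 75, quantity supplied is -380 + 9·75 = 295.
Buyers absorb 295 only when they pay pb = 340 − 1·295 = 45.
s = ps − pb = 75 − 45 = 30.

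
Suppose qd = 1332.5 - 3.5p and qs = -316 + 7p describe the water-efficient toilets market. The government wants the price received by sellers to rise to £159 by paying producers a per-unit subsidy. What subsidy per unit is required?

At a seller price of 159, quantity supplied is -316 + 7·159 = 797.
Buyers absorb 797 only when they pay pb with 1332.5 − 3.5·pb = 797, i.e. pb = 153.
s = ps − pb = 159 − 153 = 6.

Required subsidy s = £6 per unit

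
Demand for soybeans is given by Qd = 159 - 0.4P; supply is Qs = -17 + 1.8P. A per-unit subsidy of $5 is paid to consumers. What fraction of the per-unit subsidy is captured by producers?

Producer share = 2/11

Pre-subsidy: 159 - 0.4P = -17 + 1.8P gives P* = 80, Q* = 127.
With the rebate, buyers effectively pay Pb = Ps − 5, where Ps is the price sellers receive.
Demand in terms of Ps becomes Qd = 159 − 0.4(Ps − 5) = 161 - 0.4Ps. Setting this equal to supply: 161 - 0.4Ps = -17 + 1.8Ps, so Ps = 890/11.
Buyers pay Pb = 890/11 − 5 = 835/11; Q' = -17 + 1.8·(890/11) = 1415/11.
Buyers' price falls by P* − Pb = 80 − 835/11 = 45/11; sellers' price rises by Ps − P* = 890/11 − 80 = 10/11.
So producers capture (10/11)/5 = 2/11 of each unit of subsidy.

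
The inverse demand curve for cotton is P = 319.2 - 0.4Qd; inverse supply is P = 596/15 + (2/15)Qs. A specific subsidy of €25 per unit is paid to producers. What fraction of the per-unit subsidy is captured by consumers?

Pre-subsidy: 319.2 - 0.4Q = 596/15 + (2/15)Q gives Q* = 524 and P* = 109.6.
With the subsidy, sellers receive Ps = Pb + 25 for each unit, where Pb is the price buyers pay.
On the curves, Pb = 319.2 - 0.4Q and Ps = 596/15 + (2/15)Q; the wedge Ps − Pb = 25 gives 596/15 + (2/15)Q − (319.2 - 0.4Q) = 25, so Q' = 570.875.
Then Pb = 319.2 − 0.4·570.875 = 90.85 and Ps = 596/15 + (2/15)·570.875 = 115.85.
Buyers' price falls by P* − Pb = 109.6 − 90.85 = 18.75; sellers' price rises by Ps − P* = 115.85 − 109.6 = 6.25.
So consumers capture 18.75/25 = 0.75 of each unit of subsidy.

Consumer share = 0.75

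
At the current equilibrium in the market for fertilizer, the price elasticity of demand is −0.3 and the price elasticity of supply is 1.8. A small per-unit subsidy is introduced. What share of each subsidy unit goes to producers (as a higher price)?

For a small subsidy around the equilibrium, the benefit split depends on the relative slopes, which at a point are proportional to the elasticities.
Buyer share = εs/(εs + |εd|) = 1.8/(1.8 + 0.3) = 6/7; seller share = |εd|/(εs + |εd|) = 1/7.
So producers capture 1/7 of the subsidy.

Producer share = 1/7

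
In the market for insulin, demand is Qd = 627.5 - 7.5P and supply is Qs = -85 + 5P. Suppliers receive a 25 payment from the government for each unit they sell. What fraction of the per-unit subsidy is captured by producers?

Pre-subsidy: 627.5 - 7.5P = -85 + 5P gives P* = 57, Q* = 200.
With the subsidy, sellers receive Ps = Pb + 25 for each unit, where Pb is the price buyers pay.
Supply in terms of Pb becomes Qs = -85 + 5(Pb + 25) = 40 + 5Pb. Setting this equal to demand: 627.5 - 7.5Pb = 40 + 5Pb, so Pb = 47.
Sellers receive Ps = 47 + 25 = 72; Q' = 627.5 − 7.5·47 = 275.
Buyers' price falls by P* − Pb = 57 − 47 = 10; sellers' price rises by Ps − P* = 72 − 57 = 15.
So producers capture 15/25 = 0.6 of each unit of subsidy.

Producer share = 0.6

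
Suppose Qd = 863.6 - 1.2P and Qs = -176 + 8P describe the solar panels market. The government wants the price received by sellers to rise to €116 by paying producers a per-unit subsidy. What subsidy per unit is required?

Required subsidy s = €23 per unit

At a seller price of 116, quantity supplied is -176 + 8·116 = 752.
Buyers absorb 752 only when they pay Pb with 863.6 − 1.2·Pb = 752, i.e. Pb = 93.
s = Ps − Pb = 116 − 93 = 23.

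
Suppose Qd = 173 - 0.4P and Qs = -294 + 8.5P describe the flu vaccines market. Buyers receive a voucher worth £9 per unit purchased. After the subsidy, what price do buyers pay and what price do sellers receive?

Pre-subsidy: 173 - 0.4P = -294 + 8.5P gives P* = 4670/89, Q* = 13529/89.
With the rebate, buyers effectively pay Pb = Ps − 9, where Ps is the price sellers receive.
Demand in terms of Ps becomes Qd = 173 − 0.4(Ps − 9) = 176.6 - 0.4Ps. Setting this equal to supply: 176.6 - 0.4Ps = -294 + 8.5Ps, so Ps = 4706/89.
Buyers pay Pb = 4706/89 − 9 = 3905/89; Q' = -294 + 8.5·(4706/89) = 13835/89.

Buyers pay 3905/89; sellers receive 4706/89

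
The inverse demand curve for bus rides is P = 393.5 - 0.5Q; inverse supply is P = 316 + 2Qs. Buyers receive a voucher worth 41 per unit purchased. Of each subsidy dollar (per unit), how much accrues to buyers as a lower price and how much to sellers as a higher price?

Pre-subsidy: 393.5 - 0.5Q = 316 + 2Q gives Q* = 31 and P* = 378.
With the rebate, buyers effectively pay Pb = Ps − 41, where Ps is the price sellers receive.
On the curves, Pb = 393.5 - 0.5Q and Ps = 316 + 2Q; the wedge Ps − Pb = 41 gives 316 + 2Q − (393.5 - 0.5Q) = 41, so Q' = 47.4.
Then Pb = 393.5 − 0.5·47.4 = 369.8 and Ps = 316 + 2·47.4 = 410.8.
Buyers' price falls by P* − Pb = 378 − 369.8 = 8.2; sellers' price rises by Ps − P* = 410.8 − 378 = 32.8.

Buyers gain 8.2 per unit; sellers gain 32.8 per unit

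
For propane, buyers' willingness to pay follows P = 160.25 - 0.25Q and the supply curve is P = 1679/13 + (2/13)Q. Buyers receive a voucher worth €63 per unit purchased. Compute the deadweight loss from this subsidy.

Pre-subsidy: 160.25 - 0.25Q = 1679/13 + (2/13)Q gives Q* = 77 and P* = 141.
With the rebate, buyers effectively pay Pb = Ps − 63, where Ps is the price sellers receive.
On the curves, Pb = 160.25 - 0.25Q and Ps = 1679/13 + (2/13)Q; the wedge Ps − Pb = 63 gives 1679/13 + (2/13)Q − (160.25 - 0.25Q) = 63, so Q' = 233.
Then Pb = 160.25 − 0.25·233 = 102 and Ps = 1679/13 + (2/13)·233 = 165.
The subsidy expands output by 233 − 77 = 156 past the efficient level; on those units the gap between marginal cost and willingness to pay runs from 0 up to 63.
DWL = ½ × 63 × 156 = 4914.

Deadweight loss = €4914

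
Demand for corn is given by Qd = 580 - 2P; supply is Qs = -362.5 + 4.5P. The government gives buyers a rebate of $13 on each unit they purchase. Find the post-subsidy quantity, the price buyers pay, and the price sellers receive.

Pre-subsidy: 580 - 2P = -362.5 + 4.5P gives P* = 145, Q* = 290.
With the rebate, buyers effectively pay Pb = Ps − 13, where Ps is the price sellers receive.
Demand in terms of Ps becomes Qd = 580 − 2(Ps − 13) = 606 - 2Ps. Setting this equal to supply: 606 - 2Ps = -362.5 + 4.5Ps, so Ps = 149.
Buyers pay Pb = 149 − 13 = 136; Q' = -362.5 + 4.5·149 = 308.

Q' = 308; buyers pay $136; sellers receive $149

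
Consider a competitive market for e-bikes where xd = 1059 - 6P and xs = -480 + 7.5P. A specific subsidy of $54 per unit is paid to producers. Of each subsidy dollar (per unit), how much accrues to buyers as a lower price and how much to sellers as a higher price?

Pre-subsidy: 1059 - 6P = -480 + 7.5P gives P* = 114, x* = 375.
With the subsidy, sellers receive Ps = Pb + 54 for each unit, where Pb is the price buyers pay.
Supply in terms of Pb becomes xs = -480 + 7.5(Pb + 54) = -75 + 7.5Pb. Setting this equal to demand: 1059 - 6Pb = -75 + 7.5Pb, so Pb = 84.
Sellers receive Ps = 84 + 54 = 138; x' = 1059 − 6·84 = 555.
Buyers' price falls by P* − Pb = 114 − 84 = 30; sellers' price rises by Ps − P* = 138 − 114 = 24.

Buyers gain $30 per unit; sellers gain $24 per unit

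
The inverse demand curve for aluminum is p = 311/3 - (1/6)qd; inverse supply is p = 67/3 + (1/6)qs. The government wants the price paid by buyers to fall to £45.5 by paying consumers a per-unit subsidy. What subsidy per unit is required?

Required subsidy s = £35 per unit

At a buyer price of 45.5, quantity demanded is 622 − 6·45.5 = 349.
Sellers supply 349 only when they receive ps = 67/3 + (1/6)·349 = 80.5.
s = ps − pb = 80.5 − 45.5 = 35.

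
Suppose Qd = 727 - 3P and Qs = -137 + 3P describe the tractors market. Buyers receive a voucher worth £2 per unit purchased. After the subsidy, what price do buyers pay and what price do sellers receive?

Buyers pay £143; sellers receive £145

Pre-subsidy: 727 - 3P = -137 + 3P gives P* = 144, Q* = 295.
With the rebate, buyers effectively pay Pb = Ps − 2, where Ps is the price sellers receive.
Demand in terms of Ps becomes Qd = 727 − 3(Ps − 2) = 733 - 3Ps. Setting this equal to supply: 733 - 3Ps = -137 + 3Ps, so Ps = 145.
Buyers pay Pb = 145 − 2 = 143; Q' = -137 + 3·145 = 298.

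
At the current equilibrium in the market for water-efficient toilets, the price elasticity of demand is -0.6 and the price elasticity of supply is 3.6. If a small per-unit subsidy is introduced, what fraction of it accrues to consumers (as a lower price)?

For a small subsidy around the equilibrium, the benefit split depends on the relative slopes, which at a point are proportional to the elasticities.
Buyer share = εs/(εs + |εd|) = 3.6/(3.6 + 0.6) = 6/7; seller share = |εd|/(εs + |εd|) = 1/7.

Consumer share = 6/7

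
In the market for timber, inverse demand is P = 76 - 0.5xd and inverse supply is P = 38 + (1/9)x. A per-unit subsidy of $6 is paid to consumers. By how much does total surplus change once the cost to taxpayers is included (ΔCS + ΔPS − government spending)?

Net change in total surplus = -324/11

Pre-subsidy: 76 - 0.5x = 38 + (1/9)x gives x* = 684/11 and P* = 494/11.
With the rebate, buyers effectively pay Pb = Ps − 6, where Ps is the price sellers receive.
On the curves, Pb = 76 - 0.5x and Ps = 38 + (1/9)x; the wedge Ps − Pb = 6 gives 38 + (1/9)x − (76 - 0.5x) = 6, so x' = 72.
Then Pb = 76 − 0.5·72 = 40 and Ps = 38 + (1/9)·72 = 46.
ΔCS = ½(684/11 + 72)(494/11 − 40) = 39852/121; ΔPS = ½(684/11 + 72)(46 − 494/11) = 8856/121.
Government spending = 6 × 72 = 432.
Net change = 39852/121 + 8856/121 − 432 = -324/11. The loss equals the DWL triangle ½·6·108/11.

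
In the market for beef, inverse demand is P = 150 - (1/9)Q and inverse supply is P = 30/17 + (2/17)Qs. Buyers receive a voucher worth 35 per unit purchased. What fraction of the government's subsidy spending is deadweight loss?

DWL / government spending = 17/178

Pre-subsidy: 150 - (1/9)Q = 30/17 + (2/17)Q gives Q* = 648 and P* = 78.
With the rebate, buyers effectively pay Pb = Ps − 35, where Ps is the price sellers receive.
On the curves, Pb = 150 - (1/9)Q and Ps = 30/17 + (2/17)Q; the wedge Ps − Pb = 35 gives 30/17 + (2/17)Q − (150 - (1/9)Q) = 35, so Q' = 801.
Then Pb = 150 − (1/9)·801 = 61 and Ps = 30/17 + (2/17)·801 = 96.
ΔCS = ½(648 + 801)(78 − 61) = 12316.5; ΔPS = ½(648 + 801)(96 − 78) = 13041.
Government spending = 35 × 801 = 28035.
DWL = ½ × 35 × (801 − 648) = 2677.5; fraction = 2677.5 / 28035 = 17/178.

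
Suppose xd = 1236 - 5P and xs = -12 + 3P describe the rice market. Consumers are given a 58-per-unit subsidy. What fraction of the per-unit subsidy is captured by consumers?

Pre-subsidy: 1236 - 5P = -12 + 3P gives P* = 156, x* = 456.
With the rebate, buyers effectively pay Pb = Ps − 58, where Ps is the price sellers receive.
Demand in terms of Ps becomes xd = 1236 − 5(Ps − 58) = 1526 - 5Ps. Setting this equal to supply: 1526 - 5Ps = -12 + 3Ps, so Ps = 192.25.
Buyers pay Pb = 192.25 − 58 = 134.25; x' = -12 + 3·192.25 = 564.75.
Buyers' price falls by P* − Pb = 156 − 134.25 = 21.75; sellers' price rises by Ps − P* = 192.25 − 156 = 36.25.
So consumers capture 21.75/58 = 0.375 of each unit of subsidy.

Consumer share = 0.375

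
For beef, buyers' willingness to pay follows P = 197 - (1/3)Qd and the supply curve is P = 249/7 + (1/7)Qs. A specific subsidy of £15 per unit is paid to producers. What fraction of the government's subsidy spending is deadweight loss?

DWL / government spending = 21/494

Pre-subsidy: 197 - (1/3)Q = 249/7 + (1/7)Q gives Q* = 339 and P* = 84.
With the subsidy, sellers receive Ps = Pb + 15 for each unit, where Pb is the price buyers pay.
On the curves, Pb = 197 - (1/3)Q and Ps = 249/7 + (1/7)Q; the wedge Ps − Pb = 15 gives 249/7 + (1/7)Q − (197 - (1/3)Q) = 15, so Q' = 370.5.
Then Pb = 197 − (1/3)·370.5 = 73.5 and Ps = 249/7 + (1/7)·370.5 = 88.5.
ΔCS = ½(339 + 370.5)(84 − 73.5) = 3724.875; ΔPS = ½(339 + 370.5)(88.5 − 84) = 1596.375.
Government spending = 15 × 370.5 = 5557.5.
DWL = ½ × 15 × (370.5 − 339) = 236.25; fraction = 236.25 / 5557.5 = 21/494.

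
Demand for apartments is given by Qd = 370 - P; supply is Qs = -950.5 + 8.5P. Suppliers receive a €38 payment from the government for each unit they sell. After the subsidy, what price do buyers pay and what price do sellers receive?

Pre-subsidy: 370 - P = -950.5 + 8.5P gives P* = 139, Q* = 231.
With the subsidy, sellers receive Ps = Pb + 38 for each unit, where Pb is the price buyers pay.
Supply in terms of Pb becomes Qs = -950.5 + 8.5(Pb + 38) = -627.5 + 8.5Pb. Setting this equal to demand: 370 - Pb = -627.5 + 8.5Pb, so Pb = 105.
Sellers receive Ps = 105 + 38 = 143; Q' = 370 − 1·105 = 265.

Buyers pay €105; sellers receive €143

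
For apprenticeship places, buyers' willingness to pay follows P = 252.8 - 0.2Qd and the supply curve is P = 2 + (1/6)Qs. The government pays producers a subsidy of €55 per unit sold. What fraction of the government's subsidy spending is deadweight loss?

DWL / government spending = 25/278

Pre-subsidy: 252.8 - 0.2Q = 2 + (1/6)Q gives Q* = 684 and P* = 116.
With the subsidy, sellers receive Ps = Pb + 55 for each unit, where Pb is the price buyers pay.
On the curves, Pb = 252.8 - 0.2Q and Ps = 2 + (1/6)Q; the wedge Ps − Pb = 55 gives 2 + (1/6)Q − (252.8 - 0.2Q) = 55, so Q' = 834.
Then Pb = 252.8 − 0.2·834 = 86 and Ps = 2 + (1/6)·834 = 141.
ΔCS = ½(684 + 834)(116 − 86) = 22770; ΔPS = ½(684 + 834)(141 − 116) = 18975.
Government spending = 55 × 834 = 45870.
DWL = ½ × 55 × (834 − 684) = 4125; fraction = 4125 / 45870 = 25/278.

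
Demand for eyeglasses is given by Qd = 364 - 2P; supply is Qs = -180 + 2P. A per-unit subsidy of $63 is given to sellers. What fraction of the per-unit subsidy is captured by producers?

Producer share = 0.5

Pre-subsidy: 364 - 2P = -180 + 2P gives P* = 136, Q* = 92.
With the subsidy, sellers receive Ps = Pb + 63 for each unit, where Pb is the price buyers pay.
Supply in terms of Pb becomes Qs = -180 + 2(Pb + 63) = -54 + 2Pb. Setting this equal to demand: 364 - 2Pb = -54 + 2Pb, so Pb = 104.5.
Sellers receive Ps = 104.5 + 63 = 167.5; Q' = 364 − 2·104.5 = 155.
Buyers' price falls by P* − Pb = 136 − 104.5 = 31.5; sellers' price rises by Ps − P* = 167.5 − 136 = 31.5.
So producers capture 31.5/63 = 0.5 of each unit of subsidy.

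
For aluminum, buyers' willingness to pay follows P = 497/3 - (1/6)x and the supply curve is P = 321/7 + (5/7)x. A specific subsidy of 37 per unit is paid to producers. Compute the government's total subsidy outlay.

Pre-subsidy: 497/3 - (1/6)x = 321/7 + (5/7)x gives x* = 136 and P* = 143.
With the subsidy, sellers receive Ps = Pb + 37 for each unit, where Pb is the price buyers pay.
On the curves, Pb = 497/3 - (1/6)x and Ps = 321/7 + (5/7)x; the wedge Ps − Pb = 37 gives 321/7 + (5/7)x − (497/3 - (1/6)x) = 37, so x' = 178.
Then Pb = 497/3 − (1/6)·178 = 136 and Ps = 321/7 + (5/7)·178 = 173.
Government outlay = subsidy × quantity = 37 × 178 = 6586.

Government cost = 6586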